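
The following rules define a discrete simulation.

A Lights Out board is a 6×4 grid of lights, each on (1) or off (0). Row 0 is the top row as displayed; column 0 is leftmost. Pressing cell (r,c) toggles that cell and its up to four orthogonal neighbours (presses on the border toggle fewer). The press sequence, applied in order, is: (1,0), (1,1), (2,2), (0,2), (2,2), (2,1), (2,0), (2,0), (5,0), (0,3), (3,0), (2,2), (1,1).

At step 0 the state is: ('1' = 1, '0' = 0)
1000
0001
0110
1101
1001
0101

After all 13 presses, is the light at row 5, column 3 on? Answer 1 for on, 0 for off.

1

0) 1000
0001
0110
1101
1001
0101
1) 0000
1101
1110
1101
1001
0101
2) 0100
0011
1010
1101
1001
0101
3) 0100
0001
1101
1111
1001
0101
4) 0011
0011
1101
1111
1001
0101
5) 0011
0001
1010
1101
1001
0101
6) 0011
0101
0100
1001
1001
0101
7) 0011
1101
1000
0001
1001
0101
8) 0011
0101
0100
1001
1001
0101
9) 0011
0101
0100
1001
0001
1001
10) 0000
0100
0100
1001
0001
1001
11) 0000
0100
1100
0101
1001
1001
12) 0000
0110
1011
0111
1001
1001
13) 0100
1000
1111
0111
1001
1001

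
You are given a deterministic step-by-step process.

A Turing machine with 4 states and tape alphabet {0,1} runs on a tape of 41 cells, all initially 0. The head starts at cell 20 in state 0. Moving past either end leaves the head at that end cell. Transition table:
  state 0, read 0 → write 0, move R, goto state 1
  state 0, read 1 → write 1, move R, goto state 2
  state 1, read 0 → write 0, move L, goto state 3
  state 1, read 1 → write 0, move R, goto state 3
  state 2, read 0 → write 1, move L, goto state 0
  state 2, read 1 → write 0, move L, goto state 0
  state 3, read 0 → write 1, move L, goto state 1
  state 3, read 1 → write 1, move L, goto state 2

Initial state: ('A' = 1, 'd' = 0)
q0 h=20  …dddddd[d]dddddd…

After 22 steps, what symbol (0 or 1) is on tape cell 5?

step 0: q0 h=20  …dddddd[d]dddddd…
step 1: q1 h=21  …dddddd[d]dddddd…
step 2: q3 h=20  …dddddd[d]dddddd…
step 3: q1 h=19  …dddddd[d]Addddd…
step 4: q3 h=18  …dddddd[d]dAdddd…
step 5: q1 h=17  …dddddd[d]AdAddd…
step 6: q3 h=16  …dddddd[d]dAdAdd…
step 7: q1 h=15  …dddddd[d]AdAdAd…
step 8: q3 h=14  …dddddd[d]dAdAdA…
step 9: q1 h=13  …dddddd[d]AdAdAd…
step 10: q3 h=12  …dddddd[d]dAdAdA…
step 11: q1 h=11  …dddddd[d]AdAdAd…
step 12: q3 h=10  …dddddd[d]dAdAdA…
step 13: q1 h= 9  …dddddd[d]AdAdAd…
step 14: q3 h= 8  …dddddd[d]dAdAdA…
step 15: q1 h= 7  …dddddd[d]AdAdAd…
step 16: q3 h= 6  |dddddd[d]dAdAdA…
step 17: q1 h= 5  |ddddd[d]AdAdAd…
step 18: q3 h= 4  |dddd[d]dAdAdA…
step 19: q1 h= 3  |ddd[d]AdAdAd…
step 20: q3 h= 2  |dd[d]dAdAdA…
step 21: q1 h= 1  |d[d]AdAdAd…
step 22: q3 h= 0  |[d]dAdAdA…

0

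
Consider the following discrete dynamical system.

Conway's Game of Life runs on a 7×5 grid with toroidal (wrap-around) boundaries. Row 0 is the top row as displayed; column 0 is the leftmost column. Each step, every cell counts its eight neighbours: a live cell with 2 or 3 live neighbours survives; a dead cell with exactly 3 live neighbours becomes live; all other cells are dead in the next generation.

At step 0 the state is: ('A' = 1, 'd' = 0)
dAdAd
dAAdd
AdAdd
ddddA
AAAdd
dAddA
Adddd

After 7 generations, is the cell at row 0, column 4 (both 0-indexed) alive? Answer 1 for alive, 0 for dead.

k=0  dAdAd
dAAdd
AdAdd
ddddA
AAAdd
dAddA
Adddd
k=1  AAddd
AddAd
AdAAd
ddAAA
dAAAA
ddAdA
AAAdA
k=2  dddAd
AddAd
Adddd
ddddd
dAddd
ddddd
ddAdA
k=3  ddAAd
ddddd
ddddA
ddddd
ddddd
ddddd
dddAd
k=4  ddAAd
dddAd
ddddd
ddddd
ddddd
ddddd
ddAAd
k=5  ddddA
ddAAd
ddddd
ddddd
ddddd
ddddd
ddAAd
k=6  ddddA
dddAd
ddddd
ddddd
ddddd
ddddd
dddAd
k=7  dddAA
ddddd
ddddd
ddddd
ddddd
ddddd
ddddd

1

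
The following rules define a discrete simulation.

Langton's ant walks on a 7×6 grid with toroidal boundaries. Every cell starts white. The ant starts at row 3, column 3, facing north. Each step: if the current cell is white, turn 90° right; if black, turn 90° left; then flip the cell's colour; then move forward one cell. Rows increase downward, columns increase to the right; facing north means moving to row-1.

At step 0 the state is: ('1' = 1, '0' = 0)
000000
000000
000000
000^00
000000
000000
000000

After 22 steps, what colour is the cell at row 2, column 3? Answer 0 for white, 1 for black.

k=0  000000
000000
000000
000^00
000000
000000
000000
k=1  000000
000000
000000
0001>0
000000
000000
000000
k=2  000000
000000
000000
000110
0000v0
000000
000000
k=3  000000
000000
000000
000110
000<10
000000
000000
k=4  000000
000000
000000
000^10
000110
000000
000000
k=5  000000
000000
000000
00<010
000110
000000
000000
k=6  000000
000000
00^000
001010
000110
000000
000000
k=7  000000
000000
001>00
001010
000110
000000
000000
k=8  000000
000000
001100
001v10
000110
000000
000000
k=9  000000
000000
001100
00<110
000110
000000
000000
k=10  000000
000000
001100
000110
00v110
000000
000000
k=11  000000
000000
001100
000110
0<1110
000000
000000
k=12  000000
000000
001100
0^0110
011110
000000
000000
k=13  000000
000000
001100
01>110
011110
000000
000000
k=14  000000
000000
001100
011110
01v110
000000
000000
k=15  000000
000000
001100
011110
010>10
000000
000000
k=16  000000
000000
001100
011^10
010010
000000
000000
k=17  000000
000000
001100
01<010
010010
000000
000000
k=18  000000
000000
001100
010010
01v010
000000
000000
k=19  000000
000000
001100
010010
0<1010
000000
000000
k=20  000000
000000
001100
010010
001010
0v0000
000000
k=21  000000
000000
001100
010010
001010
<10000
000000
k=22  000000
000000
001100
010010
^01010
110000
000000

1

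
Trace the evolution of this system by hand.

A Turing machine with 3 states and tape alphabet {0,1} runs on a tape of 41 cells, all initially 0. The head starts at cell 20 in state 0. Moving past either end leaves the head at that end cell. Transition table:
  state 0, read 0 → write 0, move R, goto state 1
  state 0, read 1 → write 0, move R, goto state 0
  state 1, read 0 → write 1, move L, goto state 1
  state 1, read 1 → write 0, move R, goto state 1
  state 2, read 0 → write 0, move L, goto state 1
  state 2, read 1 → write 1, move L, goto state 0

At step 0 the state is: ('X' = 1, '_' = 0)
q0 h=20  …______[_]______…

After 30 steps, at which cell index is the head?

7

gen 0: q0 h=20  …______[_]______…
gen 1: q1 h=21  …______[_]______…
gen 2: q1 h=20  …______[_]X_____…
gen 3: q1 h=19  …______[_]XX____…
gen 4: q1 h=18  …______[_]XXX___…
gen 5: q1 h=17  …______[_]XXXX__…
gen 6: q1 h=16  …______[_]XXXXX_…
gen 7: q1 h=15  …______[_]XXXXXX…
gen 8: q1 h=14  …______[_]XXXXXX…
gen 9: q1 h=13  …______[_]XXXXXX…
gen 10: q1 h=12  …______[_]XXXXXX…
gen 11: q1 h=11  …______[_]XXXXXX…
gen 12: q1 h=10  …______[_]XXXXXX…
gen 13: q1 h= 9  …______[_]XXXXXX…
gen 14: q1 h= 8  …______[_]XXXXXX…
gen 15: q1 h= 7  …______[_]XXXXXX…
gen 16: q1 h= 6  |______[_]XXXXXX…
gen 17: q1 h= 5  |_____[_]XXXXXX…
gen 18: q1 h= 4  |____[_]XXXXXX…
gen 19: q1 h= 3  |___[_]XXXXXX…
gen 20: q1 h= 2  |__[_]XXXXXX…
gen 21: q1 h= 1  |_[_]XXXXXX…
gen 22: q1 h= 0  |[_]XXXXXX…
gen 23: q1 h= 0  |[X]XXXXXX…
gen 24: q1 h= 1  |_[X]XXXXXX…
gen 25: q1 h= 2  |__[X]XXXXXX…
gen 26: q1 h= 3  |___[X]XXXXXX…
gen 27: q1 h= 4  |____[X]XXXXXX…
gen 28: q1 h= 5  |_____[X]XXXXXX…
gen 29: q1 h= 6  |______[X]XXXXXX…
gen 30: q1 h= 7  …______[X]XXXXXX…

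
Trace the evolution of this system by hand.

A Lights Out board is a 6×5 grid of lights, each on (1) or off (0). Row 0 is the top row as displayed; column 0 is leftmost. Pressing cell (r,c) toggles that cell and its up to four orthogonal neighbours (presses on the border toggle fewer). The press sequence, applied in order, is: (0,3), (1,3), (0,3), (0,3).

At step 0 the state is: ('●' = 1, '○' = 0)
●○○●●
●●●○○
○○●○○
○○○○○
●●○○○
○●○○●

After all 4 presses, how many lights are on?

12

gen 0: ●○○●●
●●●○○
○○●○○
○○○○○
●●○○○
○●○○●
gen 1: ●○●○○
●●●●○
○○●○○
○○○○○
●●○○○
○●○○●
gen 2: ●○●●○
●●○○●
○○●●○
○○○○○
●●○○○
○●○○●
gen 3: ●○○○●
●●○●●
○○●●○
○○○○○
●●○○○
○●○○●
gen 4: ●○●●○
●●○○●
○○●●○
○○○○○
●●○○○
○●○○●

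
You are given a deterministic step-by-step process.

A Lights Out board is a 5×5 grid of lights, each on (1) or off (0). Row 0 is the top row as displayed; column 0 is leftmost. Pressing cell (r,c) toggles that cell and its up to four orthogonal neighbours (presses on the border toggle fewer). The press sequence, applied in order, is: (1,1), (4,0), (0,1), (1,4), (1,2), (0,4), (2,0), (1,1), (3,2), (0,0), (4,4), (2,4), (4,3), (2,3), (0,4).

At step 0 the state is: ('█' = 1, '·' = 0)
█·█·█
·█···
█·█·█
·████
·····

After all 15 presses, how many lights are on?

9

k=0  █·█·█
·█···
█·█·█
·████
·····
k=1  ███·█
█·█··
███·█
·████
·····
k=2  ███·█
█·█··
███·█
█████
██···
k=3  ····█
███··
███·█
█████
██···
k=4  ·····
█████
███··
█████
██···
k=5  ··█··
█···█
██···
█████
██···
k=6  ··███
█····
██···
█████
██···
k=7  ··███
·····
·····
·████
██···
k=8  ·████
███··
·█···
·████
██···
k=9  ·████
███··
·██··
····█
███··
k=10  █·███
·██··
·██··
····█
███··
k=11  █·███
·██··
·██··
·····
█████
k=12  █·███
·██·█
·████
····█
█████
k=13  █·███
·██·█
·████
···██
██···
k=14  █·███
·████
·█···
····█
██···
k=15  █·█··
·███·
·█···
····█
██···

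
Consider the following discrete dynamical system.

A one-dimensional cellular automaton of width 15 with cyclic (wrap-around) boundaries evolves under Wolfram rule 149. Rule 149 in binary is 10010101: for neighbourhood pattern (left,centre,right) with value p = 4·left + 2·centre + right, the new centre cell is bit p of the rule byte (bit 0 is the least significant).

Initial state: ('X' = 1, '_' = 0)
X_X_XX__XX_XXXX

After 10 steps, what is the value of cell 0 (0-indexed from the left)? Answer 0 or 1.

1

step 0: X_X_XX__XX_XXXX
step 1: __X___X_____XXX
step 2: X_XXX_XXXXX__X_
step 3: X__X___XXX_X_X_
step 4: XX_XXX__X__X_X_
step 5: ____X_X_XX_X_X_
step 6: XXX_X_X____X_XX
step 7: XX__X_XXXX_X__X
step 8: X_X_X__XX__XX__
step 9: X_X_XX___X___X_
step 10: X_X___XX_XXX_X_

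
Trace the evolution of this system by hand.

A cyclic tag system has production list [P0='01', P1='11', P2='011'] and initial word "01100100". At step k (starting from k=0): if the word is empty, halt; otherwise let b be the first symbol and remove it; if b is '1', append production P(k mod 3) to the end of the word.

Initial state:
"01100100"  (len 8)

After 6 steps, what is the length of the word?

10

t=0: "01100100"  (len 8)
t=1: "1100100"  (len 7)
t=2: "10010011"  (len 8)
t=3: "0010011011"  (len 10)
t=4: "010011011"  (len 9)
t=5: "10011011"  (len 8)
t=6: "0011011011"  (len 10)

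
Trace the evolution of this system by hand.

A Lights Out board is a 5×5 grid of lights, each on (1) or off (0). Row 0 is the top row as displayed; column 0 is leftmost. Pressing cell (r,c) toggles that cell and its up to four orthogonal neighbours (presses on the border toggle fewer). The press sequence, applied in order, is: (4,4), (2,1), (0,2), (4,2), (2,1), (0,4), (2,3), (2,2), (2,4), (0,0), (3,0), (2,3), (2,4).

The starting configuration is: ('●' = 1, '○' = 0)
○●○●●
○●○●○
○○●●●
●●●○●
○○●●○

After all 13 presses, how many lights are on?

0) ○●○●●
○●○●○
○○●●●
●●●○●
○○●●○
1) ○●○●●
○●○●○
○○●●●
●●●○○
○○●○●
2) ○●○●●
○○○●○
●●○●●
●○●○○
○○●○●
3) ○○●○●
○○●●○
●●○●●
●○●○○
○○●○●
4) ○○●○●
○○●●○
●●○●●
●○○○○
○●○●●
5) ○○●○●
○●●●○
○○●●●
●●○○○
○●○●●
6) ○○●●○
○●●●●
○○●●●
●●○○○
○●○●●
7) ○○●●○
○●●○●
○○○○○
●●○●○
○●○●●
8) ○○●●○
○●○○●
○●●●○
●●●●○
○●○●●
9) ○○●●○
○●○○○
○●●○●
●●●●●
○●○●●
10) ●●●●○
●●○○○
○●●○●
●●●●●
○●○●●
11) ●●●●○
●●○○○
●●●○●
○○●●●
●●○●●
12) ●●●●○
●●○●○
●●○●○
○○●○●
●●○●●
13) ●●●●○
●●○●●
●●○○●
○○●○○
●●○●●

16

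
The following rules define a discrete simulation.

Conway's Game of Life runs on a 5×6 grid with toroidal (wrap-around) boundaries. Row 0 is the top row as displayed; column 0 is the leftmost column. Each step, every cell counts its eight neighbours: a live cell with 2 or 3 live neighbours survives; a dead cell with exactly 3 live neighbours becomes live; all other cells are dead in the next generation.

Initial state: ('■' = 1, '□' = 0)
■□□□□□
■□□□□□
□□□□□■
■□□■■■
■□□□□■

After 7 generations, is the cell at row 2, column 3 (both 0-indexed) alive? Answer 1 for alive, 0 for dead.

1

gen 0: ■□□□□□
■□□□□□
□□□□□■
■□□■■■
■□□□□■
gen 1: ■■□□□□
■□□□□■
□□□□□□
□□□□□□
□■□□□□
gen 2: □■□□□■
■■□□□■
□□□□□□
□□□□□□
■■□□□□
gen 3: □□■□□■
□■□□□■
■□□□□□
□□□□□□
■■□□□□
gen 4: □□■□□■
□■□□□■
■□□□□□
■■□□□□
■■□□□□
gen 5: □□■□□■
□■□□□■
□□□□□■
□□□□□■
□□■□□■
gen 6: □■■□■■
□□□□■■
□□□□■■
■□□□■■
■□□□■■
gen 7: □■□□□□
□□□□□□
□□□■□□
□□□■□□
□□□□□□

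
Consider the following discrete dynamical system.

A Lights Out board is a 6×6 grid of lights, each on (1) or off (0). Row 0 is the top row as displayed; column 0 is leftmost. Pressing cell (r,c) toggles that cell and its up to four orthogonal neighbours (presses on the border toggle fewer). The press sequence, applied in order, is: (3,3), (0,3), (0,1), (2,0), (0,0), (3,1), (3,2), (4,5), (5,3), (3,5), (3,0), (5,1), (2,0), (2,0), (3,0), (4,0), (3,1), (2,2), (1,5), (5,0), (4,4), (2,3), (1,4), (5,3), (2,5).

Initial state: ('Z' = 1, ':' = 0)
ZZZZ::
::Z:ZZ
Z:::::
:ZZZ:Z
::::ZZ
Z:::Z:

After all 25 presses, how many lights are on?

t=0: ZZZZ::
::Z:ZZ
Z:::::
:ZZZ:Z
::::ZZ
Z:::Z:
t=1: ZZZZ::
::Z:ZZ
Z::Z::
:Z::ZZ
:::ZZZ
Z:::Z:
t=2: ZZ::Z:
::ZZZZ
Z::Z::
:Z::ZZ
:::ZZZ
Z:::Z:
t=3: ::Z:Z:
:ZZZZZ
Z::Z::
:Z::ZZ
:::ZZZ
Z:::Z:
t=4: ::Z:Z:
ZZZZZZ
:Z:Z::
ZZ::ZZ
:::ZZZ
Z:::Z:
t=5: ZZZ:Z:
:ZZZZZ
:Z:Z::
ZZ::ZZ
:::ZZZ
Z:::Z:
t=6: ZZZ:Z:
:ZZZZZ
:::Z::
::Z:ZZ
:Z:ZZZ
Z:::Z:
t=7: ZZZ:Z:
:ZZZZZ
::ZZ::
:Z:ZZZ
:ZZZZZ
Z:::Z:
t=8: ZZZ:Z:
:ZZZZZ
::ZZ::
:Z:ZZ:
:ZZZ::
Z:::ZZ
t=9: ZZZ:Z:
:ZZZZZ
::ZZ::
:Z:ZZ:
:ZZ:::
Z:ZZ:Z
t=10: ZZZ:Z:
:ZZZZZ
::ZZ:Z
:Z:Z:Z
:ZZ::Z
Z:ZZ:Z
t=11: ZZZ:Z:
:ZZZZZ
Z:ZZ:Z
Z::Z:Z
ZZZ::Z
Z:ZZ:Z
t=12: ZZZ:Z:
:ZZZZZ
Z:ZZ:Z
Z::Z:Z
Z:Z::Z
:Z:Z:Z
t=13: ZZZ:Z:
ZZZZZZ
:ZZZ:Z
:::Z:Z
Z:Z::Z
:Z:Z:Z
t=14: ZZZ:Z:
:ZZZZZ
Z:ZZ:Z
Z::Z:Z
Z:Z::Z
:Z:Z:Z
t=15: ZZZ:Z:
:ZZZZZ
::ZZ:Z
:Z:Z:Z
::Z::Z
:Z:Z:Z
t=16: ZZZ:Z:
:ZZZZZ
::ZZ:Z
ZZ:Z:Z
ZZZ::Z
ZZ:Z:Z
t=17: ZZZ:Z:
:ZZZZZ
:ZZZ:Z
::ZZ:Z
Z:Z::Z
ZZ:Z:Z
t=18: ZZZ:Z:
:Z:ZZZ
:::::Z
:::Z:Z
Z:Z::Z
ZZ:Z:Z
t=19: ZZZ:ZZ
:Z:Z::
::::::
:::Z:Z
Z:Z::Z
ZZ:Z:Z
t=20: ZZZ:ZZ
:Z:Z::
::::::
:::Z:Z
::Z::Z
:::Z:Z
t=21: ZZZ:ZZ
:Z:Z::
::::::
:::ZZZ
::ZZZ:
:::ZZZ
t=22: ZZZ:ZZ
:Z::::
::ZZZ:
::::ZZ
::ZZZ:
:::ZZZ
t=23: ZZZ::Z
:Z:ZZZ
::ZZ::
::::ZZ
::ZZZ:
:::ZZZ
t=24: ZZZ::Z
:Z:ZZZ
::ZZ::
::::ZZ
::Z:Z:
::Z::Z
t=25: ZZZ::Z
:Z:ZZ:
::ZZZZ
::::Z:
::Z:Z:
::Z::Z

16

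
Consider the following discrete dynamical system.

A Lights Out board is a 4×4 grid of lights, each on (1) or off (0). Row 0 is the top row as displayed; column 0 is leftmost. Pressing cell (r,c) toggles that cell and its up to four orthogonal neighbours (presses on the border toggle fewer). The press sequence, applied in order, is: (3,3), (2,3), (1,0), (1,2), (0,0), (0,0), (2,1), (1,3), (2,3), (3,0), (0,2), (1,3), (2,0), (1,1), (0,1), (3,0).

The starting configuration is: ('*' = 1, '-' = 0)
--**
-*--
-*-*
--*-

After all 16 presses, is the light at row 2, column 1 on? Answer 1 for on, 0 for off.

0

step 0: --**
-*--
-*-*
--*-
step 1: --**
-*--
-*--
---*
step 2: --**
-*-*
-***
----
step 3: *-**
*--*
****
----
step 4: *--*
***-
**-*
----
step 5: -*-*
-**-
**-*
----
step 6: *--*
***-
**-*
----
step 7: *--*
*-*-
--**
-*--
step 8: *---
*--*
--*-
-*--
step 9: *---
*---
---*
-*-*
step 10: *---
*---
*--*
*--*
step 11: ****
*-*-
*--*
*--*
step 12: ***-
*--*
*---
*--*
step 13: ***-
---*
-*--
---*
step 14: *-*-
****
----
---*
step 15: -*--
*-**
----
---*
step 16: -*--
*-**
*---
**-*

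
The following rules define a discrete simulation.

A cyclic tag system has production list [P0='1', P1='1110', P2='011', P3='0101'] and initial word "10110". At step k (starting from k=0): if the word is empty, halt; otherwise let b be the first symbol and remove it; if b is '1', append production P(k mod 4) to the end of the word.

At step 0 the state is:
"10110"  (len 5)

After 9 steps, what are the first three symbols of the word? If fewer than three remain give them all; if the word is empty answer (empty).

010

t=0: "10110"  (len 5)
t=1: "01101"  (len 5)
t=2: "1101"  (len 4)
t=3: "101011"  (len 6)
t=4: "010110101"  (len 9)
t=5: "10110101"  (len 8)
t=6: "01101011110"  (len 11)
t=7: "1101011110"  (len 10)
t=8: "1010111100101"  (len 13)
t=9: "0101111001011"  (len 13)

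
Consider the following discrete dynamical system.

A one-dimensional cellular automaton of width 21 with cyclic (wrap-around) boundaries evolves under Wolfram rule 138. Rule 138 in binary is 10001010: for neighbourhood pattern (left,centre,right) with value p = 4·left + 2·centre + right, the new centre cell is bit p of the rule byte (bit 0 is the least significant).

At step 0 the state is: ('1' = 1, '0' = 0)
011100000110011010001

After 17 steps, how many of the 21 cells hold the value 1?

7

t=0: 011100000110011010001
t=1: 011000001100110000010
t=2: 110000011001100000100
t=3: 100000110011000001001
t=4: 000001100110000010011
t=5: 000011001100000100110
t=6: 000110011000001001100
t=7: 001100110000010011000
t=8: 011001100000100110000
t=9: 110011000001001100000
t=10: 100110000010011000001
t=11: 001100000100110000011
t=12: 011000001001100000110
t=13: 110000010011000001100
t=14: 100000100110000011001
t=15: 000001001100000110011
t=16: 000010011000001100110
t=17: 000100110000011001100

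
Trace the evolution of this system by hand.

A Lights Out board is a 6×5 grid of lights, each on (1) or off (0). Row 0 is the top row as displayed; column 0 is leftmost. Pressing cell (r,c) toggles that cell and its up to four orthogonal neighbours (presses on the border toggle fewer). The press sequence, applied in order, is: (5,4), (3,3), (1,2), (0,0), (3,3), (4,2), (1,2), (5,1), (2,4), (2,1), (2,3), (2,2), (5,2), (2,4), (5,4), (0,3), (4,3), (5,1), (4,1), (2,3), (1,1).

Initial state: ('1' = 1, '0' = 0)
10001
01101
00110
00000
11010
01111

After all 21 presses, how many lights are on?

k=0  10001
01101
00110
00000
11010
01111
k=1  10001
01101
00110
00000
11011
01100
k=2  10001
01101
00100
00111
11001
01100
k=3  10101
00011
00000
00111
11001
01100
k=4  01101
10011
00000
00111
11001
01100
k=5  01101
10011
00010
00000
11011
01100
k=6  01101
10011
00010
00100
10101
01000
k=7  01001
11101
00110
00100
10101
01000
k=8  01001
11101
00110
00100
11101
10100
k=9  01001
11100
00101
00101
11101
10100
k=10  01001
10100
11001
01101
11101
10100
k=11  01001
10110
11110
01111
11101
10100
k=12  01001
10010
10000
01011
11101
10100
k=13  01001
10010
10000
01011
11001
11010
k=14  01001
10011
10011
01010
11001
11010
k=15  01001
10011
10011
01010
11000
11001
k=16  01110
10001
10011
01010
11000
11001
k=17  01110
10001
10011
01000
11111
11011
k=18  01110
10001
10011
01000
10111
00111
k=19  01110
10001
10011
00000
01011
01111
k=20  01110
10011
10100
00010
01011
01111
k=21  00110
01111
11100
00010
01011
01111

17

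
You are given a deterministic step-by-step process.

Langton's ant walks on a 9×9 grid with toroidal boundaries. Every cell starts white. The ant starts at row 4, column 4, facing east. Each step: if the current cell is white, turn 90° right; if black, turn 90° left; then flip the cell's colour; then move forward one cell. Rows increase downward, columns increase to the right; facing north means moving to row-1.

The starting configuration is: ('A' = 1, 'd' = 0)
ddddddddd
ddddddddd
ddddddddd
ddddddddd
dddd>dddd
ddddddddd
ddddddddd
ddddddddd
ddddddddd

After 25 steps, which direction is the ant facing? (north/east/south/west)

south

[0] ddddddddd
ddddddddd
ddddddddd
ddddddddd
dddd>dddd
ddddddddd
ddddddddd
ddddddddd
ddddddddd
[1] ddddddddd
ddddddddd
ddddddddd
ddddddddd
ddddAdddd
ddddvdddd
ddddddddd
ddddddddd
ddddddddd
[2] ddddddddd
ddddddddd
ddddddddd
ddddddddd
ddddAdddd
ddd<Adddd
ddddddddd
ddddddddd
ddddddddd
[3] ddddddddd
ddddddddd
ddddddddd
ddddddddd
ddd^Adddd
dddAAdddd
ddddddddd
ddddddddd
ddddddddd
[4] ddddddddd
ddddddddd
ddddddddd
ddddddddd
dddA>dddd
dddAAdddd
ddddddddd
ddddddddd
ddddddddd
[5] ddddddddd
ddddddddd
ddddddddd
dddd^dddd
dddAddddd
dddAAdddd
ddddddddd
ddddddddd
ddddddddd
[6] ddddddddd
ddddddddd
ddddddddd
ddddA>ddd
dddAddddd
dddAAdddd
ddddddddd
ddddddddd
ddddddddd
[7] ddddddddd
ddddddddd
ddddddddd
ddddAAddd
dddAdvddd
dddAAdddd
ddddddddd
ddddddddd
ddddddddd
[8] ddddddddd
ddddddddd
ddddddddd
ddddAAddd
dddA<Addd
dddAAdddd
ddddddddd
ddddddddd
ddddddddd
[9] ddddddddd
ddddddddd
ddddddddd
dddd^Addd
dddAAAddd
dddAAdddd
ddddddddd
ddddddddd
ddddddddd
[10] ddddddddd
ddddddddd
ddddddddd
ddd<dAddd
dddAAAddd
dddAAdddd
ddddddddd
ddddddddd
ddddddddd
[11] ddddddddd
ddddddddd
ddd^ddddd
dddAdAddd
dddAAAddd
dddAAdddd
ddddddddd
ddddddddd
ddddddddd
[12] ddddddddd
ddddddddd
dddA>dddd
dddAdAddd
dddAAAddd
dddAAdddd
ddddddddd
ddddddddd
ddddddddd
[13] ddddddddd
ddddddddd
dddAAdddd
dddAvAddd
dddAAAddd
dddAAdddd
ddddddddd
ddddddddd
ddddddddd
[14] ddddddddd
ddddddddd
dddAAdddd
ddd<AAddd
dddAAAddd
dddAAdddd
ddddddddd
ddddddddd
ddddddddd
[15] ddddddddd
ddddddddd
dddAAdddd
ddddAAddd
dddvAAddd
dddAAdddd
ddddddddd
ddddddddd
ddddddddd
[16] ddddddddd
ddddddddd
dddAAdddd
ddddAAddd
dddd>Addd
dddAAdddd
ddddddddd
ddddddddd
ddddddddd
[17] ddddddddd
ddddddddd
dddAAdddd
dddd^Addd
dddddAddd
dddAAdddd
ddddddddd
ddddddddd
ddddddddd
[18] ddddddddd
ddddddddd
dddAAdddd
ddd<dAddd
dddddAddd
dddAAdddd
ddddddddd
ddddddddd
ddddddddd
[19] ddddddddd
ddddddddd
ddd^Adddd
dddAdAddd
dddddAddd
dddAAdddd
ddddddddd
ddddddddd
ddddddddd
[20] ddddddddd
ddddddddd
dd<dAdddd
dddAdAddd
dddddAddd
dddAAdddd
ddddddddd
ddddddddd
ddddddddd
[21] ddddddddd
dd^dddddd
ddAdAdddd
dddAdAddd
dddddAddd
dddAAdddd
ddddddddd
ddddddddd
ddddddddd
[22] ddddddddd
ddA>ddddd
ddAdAdddd
dddAdAddd
dddddAddd
dddAAdddd
ddddddddd
ddddddddd
ddddddddd
[23] ddddddddd
ddAAddddd
ddAvAdddd
dddAdAddd
dddddAddd
dddAAdddd
ddddddddd
ddddddddd
ddddddddd
[24] ddddddddd
ddAAddddd
dd<AAdddd
dddAdAddd
dddddAddd
dddAAdddd
ddddddddd
ddddddddd
ddddddddd
[25] ddddddddd
ddAAddddd
dddAAdddd
ddvAdAddd
dddddAddd
dddAAdddd
ddddddddd
ddddddddd
ddddddddd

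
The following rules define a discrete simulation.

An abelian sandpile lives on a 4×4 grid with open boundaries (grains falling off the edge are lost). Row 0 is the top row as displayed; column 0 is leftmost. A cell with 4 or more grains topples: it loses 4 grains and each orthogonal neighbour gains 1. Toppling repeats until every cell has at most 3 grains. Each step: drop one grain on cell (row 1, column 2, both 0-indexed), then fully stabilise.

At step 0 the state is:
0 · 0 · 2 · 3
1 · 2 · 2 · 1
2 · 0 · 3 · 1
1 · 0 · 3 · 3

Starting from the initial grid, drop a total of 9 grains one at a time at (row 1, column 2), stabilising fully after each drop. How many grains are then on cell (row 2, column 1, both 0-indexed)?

[0] 0 · 0 · 2 · 3
1 · 2 · 2 · 1
2 · 0 · 3 · 1
1 · 0 · 3 · 3
[1] 0 · 0 · 2 · 3
1 · 2 · 3 · 1
2 · 0 · 3 · 1
1 · 0 · 3 · 3
[2] 0 · 0 · 3 · 3
1 · 3 · 1 · 2
2 · 1 · 1 · 3
1 · 1 · 1 · 0
[3] 0 · 0 · 3 · 3
1 · 3 · 2 · 2
2 · 1 · 1 · 3
1 · 1 · 1 · 0
[4] 0 · 0 · 3 · 3
1 · 3 · 3 · 2
2 · 1 · 1 · 3
1 · 1 · 1 · 0
[5] 0 · 2 · 1 · 1
2 · 0 · 3 · 1
2 · 2 · 3 · 0
1 · 1 · 1 · 1
[6] 0 · 2 · 2 · 1
2 · 1 · 1 · 2
2 · 3 · 0 · 1
1 · 1 · 2 · 1
[7] 0 · 2 · 2 · 1
2 · 1 · 2 · 2
2 · 3 · 0 · 1
1 · 1 · 2 · 1
[8] 0 · 2 · 2 · 1
2 · 1 · 3 · 2
2 · 3 · 0 · 1
1 · 1 · 2 · 1
[9] 0 · 2 · 3 · 1
2 · 2 · 0 · 3
2 · 3 · 1 · 1
1 · 1 · 2 · 1

3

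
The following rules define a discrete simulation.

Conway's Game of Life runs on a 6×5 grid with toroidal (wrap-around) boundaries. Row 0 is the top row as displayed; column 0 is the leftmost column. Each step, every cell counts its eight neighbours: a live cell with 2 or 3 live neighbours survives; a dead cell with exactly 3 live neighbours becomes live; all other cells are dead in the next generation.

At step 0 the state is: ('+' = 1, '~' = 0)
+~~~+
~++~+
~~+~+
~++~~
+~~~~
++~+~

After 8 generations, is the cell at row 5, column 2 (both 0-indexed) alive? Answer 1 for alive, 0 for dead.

1

[0] +~~~+
~++~+
~~+~+
~++~~
+~~~~
++~+~
[1] ~~~~~
~++~+
~~~~~
++++~
+~~~+
~+~~~
[2] +++~~
~~~~~
~~~~+
++++~
~~~++
+~~~~
[3] ++~~~
++~~~
+++++
+++~~
~~~+~
+~++~
[4] ~~~~~
~~~+~
~~~+~
~~~~~
+~~+~
+~++~
[5] ~~+++
~~~~~
~~~~~
~~~~+
~+++~
~+++~
[6] ~+~~+
~~~+~
~~~~~
~~++~
++~~+
+~~~~
[7] +~~~+
~~~~~
~~++~
+++++
+++++
~~~~~
[8] ~~~~~
~~~++
+~~~~
~~~~~
~~~~~
~~+~~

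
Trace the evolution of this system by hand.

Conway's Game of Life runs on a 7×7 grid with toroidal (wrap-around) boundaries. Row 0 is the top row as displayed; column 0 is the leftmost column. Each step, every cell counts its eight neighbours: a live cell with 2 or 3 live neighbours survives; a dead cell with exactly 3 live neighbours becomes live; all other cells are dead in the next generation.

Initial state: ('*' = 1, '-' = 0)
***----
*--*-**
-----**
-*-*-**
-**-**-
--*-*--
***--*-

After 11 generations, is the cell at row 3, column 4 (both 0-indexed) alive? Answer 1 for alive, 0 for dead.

[0] ***----
*--*-**
-----**
-*-*-**
-**-**-
--*-*--
***--*-
[1] ---***-
--*-**-
--*----
-*-*---
**----*
*---*-*
*-----*
[2] ---*---
--*--*-
-**-*--
-*-----
-**--**
-------
*--*---
[3] --***--
-**-*--
-***---
---*-*-
***----
***---*
-------
[4] -**-*--
----*--
-*-----
*--**--
---*---
--*---*
*------
[5] -*-*---
-***---
---**--
--***--
--***--
-------
*-**---
[6] *---*--
-*-----
-*-----
-----*-
--*-*--
-*--*--
-***---
[7] *--*---
**-----
-------
-------
---***-
-*--*--
*****--
[8] ---**-*
**-----
-------
----*--
---***-
**-----
*---*--
[9] -*-****
*------
-------
---***-
---***-
**-*-**
**-****
[10] -*-*---
*---***
----*--
---*-*-
*------
-*-----
-------
[11] *---***
*--****
---*---
----*--
-------
-------
--*----

1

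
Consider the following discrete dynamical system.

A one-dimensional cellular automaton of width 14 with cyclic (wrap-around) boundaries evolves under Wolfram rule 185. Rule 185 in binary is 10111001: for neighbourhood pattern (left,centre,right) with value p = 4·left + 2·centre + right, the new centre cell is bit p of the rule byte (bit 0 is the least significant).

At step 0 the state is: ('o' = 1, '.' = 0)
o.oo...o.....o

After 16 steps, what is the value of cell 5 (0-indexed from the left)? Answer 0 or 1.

0

[0] o.oo...o.....o
[1] .oo.oo..oooo.o
[2] oo.oo.o.ooo.o.
[3] o.oo.o.ooo.o.o
[4] .oo.o.ooo.o.oo
[5] oo.o.ooo.o.oo.
[6] o.o.ooo.o.oo.o
[7] .o.ooo.o.oo.oo
[8] o.ooo.o.oo.oo.
[9] .ooo.o.oo.oo.o
[10] ooo.o.oo.oo.o.
[11] oo.o.oo.oo.o.o
[12] o.o.oo.oo.o.oo
[13] .o.oo.oo.o.ooo
[14] o.oo.oo.o.ooo.
[15] .oo.oo.o.ooo.o
[16] oo.oo.o.ooo.o.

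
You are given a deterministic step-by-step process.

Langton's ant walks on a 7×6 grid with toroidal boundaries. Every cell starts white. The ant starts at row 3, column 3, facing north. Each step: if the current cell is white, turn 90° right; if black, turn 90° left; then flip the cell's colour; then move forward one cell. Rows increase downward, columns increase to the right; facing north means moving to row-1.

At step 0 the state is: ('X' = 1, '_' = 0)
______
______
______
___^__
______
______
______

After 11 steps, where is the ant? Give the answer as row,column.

4,1

0) ______
______
______
___^__
______
______
______
1) ______
______
______
___X>_
______
______
______
2) ______
______
______
___XX_
____v_
______
______
3) ______
______
______
___XX_
___<X_
______
______
4) ______
______
______
___^X_
___XX_
______
______
5) ______
______
______
__<_X_
___XX_
______
______
6) ______
______
__^___
__X_X_
___XX_
______
______
7) ______
______
__X>__
__X_X_
___XX_
______
______
8) ______
______
__XX__
__XvX_
___XX_
______
______
9) ______
______
__XX__
__<XX_
___XX_
______
______
10) ______
______
__XX__
___XX_
__vXX_
______
______
11) ______
______
__XX__
___XX_
_<XXX_
______
______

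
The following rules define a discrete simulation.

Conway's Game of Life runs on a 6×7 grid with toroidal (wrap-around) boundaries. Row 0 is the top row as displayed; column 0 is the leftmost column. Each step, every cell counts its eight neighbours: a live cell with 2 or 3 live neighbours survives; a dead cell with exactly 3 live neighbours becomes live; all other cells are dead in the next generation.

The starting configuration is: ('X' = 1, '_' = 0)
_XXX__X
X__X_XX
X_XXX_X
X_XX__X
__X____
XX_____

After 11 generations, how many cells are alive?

step 0: _XXX__X
X__X_XX
X_XXX_X
X_XX__X
__X____
XX_____
step 1: ___XXX_
_______
_______
X___XXX
__XX__X
X__X___
step 2: ___XX__
____X__
_____XX
X__XXXX
_XXX___
_____XX
step 3: ___XX__
___XX__
X__X___
XX_X___
_XXX___
_____X_
step 4: ___X_X_
__X____
XX_X___
X__XX__
XX_XX__
_______
step 5: _______
_XXXX__
XX_XX__
______X
XXXXX__
__XX___
step 6: _X__X__
XX__X__
XX__XX_
_____XX
XX__X__
____X__
step 7: XX_XXX_
__XXX_X
_X__X__
_______
X___X_X
XX_XXX_
step 8: _______
______X
__X_XX_
X____X_
XX_XX_X
_______
step 9: _______
_____X_
____XX_
X_X____
XX__XXX
X______
step 10: _______
____XX_
____XXX
X__X___
_____X_
XX___X_
step 11: ____XXX
____X_X
___X__X
_______
XX__X__
______X

11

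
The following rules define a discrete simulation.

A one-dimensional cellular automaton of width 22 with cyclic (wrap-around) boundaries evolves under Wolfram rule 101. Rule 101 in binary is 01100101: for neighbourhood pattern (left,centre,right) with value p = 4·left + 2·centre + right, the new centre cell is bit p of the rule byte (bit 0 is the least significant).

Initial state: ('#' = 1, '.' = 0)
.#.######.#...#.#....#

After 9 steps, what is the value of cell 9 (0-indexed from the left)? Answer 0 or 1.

1

k=0  .#.######.#...#.#....#
k=1  ###.....###.#.###.##.#
k=2  ..#.###...####..##.##.
k=3  #.##..#.#....#...##.#.
k=4  ##.#..###.##.#.#..####
k=5  .###....##.#####......
k=6  ...#.##..##....#.#####
k=7  .#.##.#...#.##.##....#
k=8  ###.###.#.##.##.#.##.#
k=9  ..##..####.##.####.##.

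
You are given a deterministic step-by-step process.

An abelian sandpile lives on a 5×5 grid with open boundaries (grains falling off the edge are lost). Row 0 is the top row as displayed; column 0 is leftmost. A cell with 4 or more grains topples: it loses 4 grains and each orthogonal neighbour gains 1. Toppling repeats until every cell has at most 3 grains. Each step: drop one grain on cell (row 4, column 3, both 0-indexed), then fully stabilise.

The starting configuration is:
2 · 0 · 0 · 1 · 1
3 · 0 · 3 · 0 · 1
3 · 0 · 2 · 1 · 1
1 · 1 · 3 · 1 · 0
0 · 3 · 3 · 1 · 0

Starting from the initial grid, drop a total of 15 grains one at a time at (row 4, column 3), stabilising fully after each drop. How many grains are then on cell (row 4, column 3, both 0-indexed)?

k=0  2 · 0 · 0 · 1 · 1
3 · 0 · 3 · 0 · 1
3 · 0 · 2 · 1 · 1
1 · 1 · 3 · 1 · 0
0 · 3 · 3 · 1 · 0
k=1  2 · 0 · 0 · 1 · 1
3 · 0 · 3 · 0 · 1
3 · 0 · 2 · 1 · 1
1 · 1 · 3 · 1 · 0
0 · 3 · 3 · 2 · 0
k=2  2 · 0 · 0 · 1 · 1
3 · 0 · 3 · 0 · 1
3 · 0 · 2 · 1 · 1
1 · 1 · 3 · 1 · 0
0 · 3 · 3 · 3 · 0
k=3  2 · 0 · 0 · 1 · 1
3 · 0 · 3 · 0 · 1
3 · 0 · 3 · 1 · 1
1 · 3 · 0 · 3 · 0
1 · 0 · 2 · 1 · 1
k=4  2 · 0 · 0 · 1 · 1
3 · 0 · 3 · 0 · 1
3 · 0 · 3 · 1 · 1
1 · 3 · 0 · 3 · 0
1 · 0 · 2 · 2 · 1
k=5  2 · 0 · 0 · 1 · 1
3 · 0 · 3 · 0 · 1
3 · 0 · 3 · 1 · 1
1 · 3 · 0 · 3 · 0
1 · 0 · 2 · 3 · 1
k=6  2 · 0 · 0 · 1 · 1
3 · 0 · 3 · 0 · 1
3 · 0 · 3 · 2 · 1
1 · 3 · 1 · 0 · 1
1 · 0 · 3 · 1 · 2
k=7  2 · 0 · 0 · 1 · 1
3 · 0 · 3 · 0 · 1
3 · 0 · 3 · 2 · 1
1 · 3 · 1 · 0 · 1
1 · 0 · 3 · 2 · 2
k=8  2 · 0 · 0 · 1 · 1
3 · 0 · 3 · 0 · 1
3 · 0 · 3 · 2 · 1
1 · 3 · 1 · 0 · 1
1 · 0 · 3 · 3 · 2
k=9  2 · 0 · 0 · 1 · 1
3 · 0 · 3 · 0 · 1
3 · 0 · 3 · 2 · 1
1 · 3 · 2 · 1 · 1
1 · 1 · 0 · 1 · 3
k=10  2 · 0 · 0 · 1 · 1
3 · 0 · 3 · 0 · 1
3 · 0 · 3 · 2 · 1
1 · 3 · 2 · 1 · 1
1 · 1 · 0 · 2 · 3
k=11  2 · 0 · 0 · 1 · 1
3 · 0 · 3 · 0 · 1
3 · 0 · 3 · 2 · 1
1 · 3 · 2 · 1 · 1
1 · 1 · 0 · 3 · 3
k=12  2 · 0 · 0 · 1 · 1
3 · 0 · 3 · 0 · 1
3 · 0 · 3 · 2 · 1
1 · 3 · 2 · 2 · 2
1 · 1 · 1 · 1 · 0
k=13  2 · 0 · 0 · 1 · 1
3 · 0 · 3 · 0 · 1
3 · 0 · 3 · 2 · 1
1 · 3 · 2 · 2 · 2
1 · 1 · 1 · 2 · 0
k=14  2 · 0 · 0 · 1 · 1
3 · 0 · 3 · 0 · 1
3 · 0 · 3 · 2 · 1
1 · 3 · 2 · 2 · 2
1 · 1 · 1 · 3 · 0
k=15  2 · 0 · 0 · 1 · 1
3 · 0 · 3 · 0 · 1
3 · 0 · 3 · 2 · 1
1 · 3 · 2 · 3 · 2
1 · 1 · 2 · 0 · 1

0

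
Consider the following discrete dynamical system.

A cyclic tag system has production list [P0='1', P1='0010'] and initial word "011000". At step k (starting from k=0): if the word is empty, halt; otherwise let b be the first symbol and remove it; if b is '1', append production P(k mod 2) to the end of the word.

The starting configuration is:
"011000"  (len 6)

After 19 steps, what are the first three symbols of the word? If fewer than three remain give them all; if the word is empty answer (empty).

k=0  "011000"  (len 6)
k=1  "11000"  (len 5)
k=2  "10000010"  (len 8)
k=3  "00000101"  (len 8)
k=4  "0000101"  (len 7)
k=5  "000101"  (len 6)
k=6  "00101"  (len 5)
k=7  "0101"  (len 4)
k=8  "101"  (len 3)
k=9  "011"  (len 3)
k=10  "11"  (len 2)
k=11  "11"  (len 2)
k=12  "10010"  (len 5)
k=13  "00101"  (len 5)
k=14  "0101"  (len 4)
k=15  "101"  (len 3)
k=16  "010010"  (len 6)
k=17  "10010"  (len 5)
k=18  "00100010"  (len 8)
k=19  "0100010"  (len 7)

010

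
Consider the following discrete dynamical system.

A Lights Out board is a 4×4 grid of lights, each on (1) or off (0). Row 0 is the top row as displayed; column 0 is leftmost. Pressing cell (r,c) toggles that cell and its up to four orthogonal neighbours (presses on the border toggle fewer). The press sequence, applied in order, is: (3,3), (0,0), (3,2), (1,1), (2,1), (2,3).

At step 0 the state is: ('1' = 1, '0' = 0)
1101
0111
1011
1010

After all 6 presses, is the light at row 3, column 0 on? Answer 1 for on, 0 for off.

1

t=0: 1101
0111
1011
1010
t=1: 1101
0111
1010
1001
t=2: 0001
1111
1010
1001
t=3: 0001
1111
1000
1110
t=4: 0101
0001
1100
1110
t=5: 0101
0101
0010
1010
t=6: 0101
0100
0001
1011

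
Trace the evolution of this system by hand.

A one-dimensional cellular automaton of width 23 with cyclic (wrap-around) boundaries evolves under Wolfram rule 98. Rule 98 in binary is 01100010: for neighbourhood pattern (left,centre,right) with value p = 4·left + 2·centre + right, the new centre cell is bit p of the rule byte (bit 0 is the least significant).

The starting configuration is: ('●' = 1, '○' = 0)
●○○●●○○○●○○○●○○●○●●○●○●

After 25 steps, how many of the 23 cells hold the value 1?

10

step 0: ●○○●●○○○●○○○●○○●○●●○●○●
step 1: ●○●○●○○●○○○●○○●○●○●●○●○
step 2: ○●○●○○●○○○●○○●○●○●○●●○●
step 3: ●○●○○●○○○●○○●○●○●○●○●●○
step 4: ○●○○●○○○●○○●○●○●○●○●○●●
step 5: ●○○●○○○●○○●○●○●○●○●○●○●
step 6: ●○●○○○●○○●○●○●○●○●○●○●○
step 7: ○●○○○●○○●○●○●○●○●○●○●○●
step 8: ●○○○●○○●○●○●○●○●○●○●○●○
step 9: ○○○●○○●○●○●○●○●○●○●○●○●
step 10: ○○●○○●○●○●○●○●○●○●○●○●○
step 11: ○●○○●○●○●○●○●○●○●○●○●○○
step 12: ●○○●○●○●○●○●○●○●○●○●○○○
step 13: ○○●○●○●○●○●○●○●○●○●○○○●
step 14: ○●○●○●○●○●○●○●○●○●○○○●○
step 15: ●○●○●○●○●○●○●○●○●○○○●○○
step 16: ○●○●○●○●○●○●○●○●○○○●○○●
step 17: ●○●○●○●○●○●○●○●○○○●○○●○
step 18: ○●○●○●○●○●○●○●○○○●○○●○●
step 19: ●○●○●○●○●○●○●○○○●○○●○●○
step 20: ○●○●○●○●○●○●○○○●○○●○●○●
step 21: ●○●○●○●○●○●○○○●○○●○●○●○
step 22: ○●○●○●○●○●○○○●○○●○●○●○●
step 23: ●○●○●○●○●○○○●○○●○●○●○●○
step 24: ○●○●○●○●○○○●○○●○●○●○●○●
step 25: ●○●○●○●○○○●○○●○●○●○●○●○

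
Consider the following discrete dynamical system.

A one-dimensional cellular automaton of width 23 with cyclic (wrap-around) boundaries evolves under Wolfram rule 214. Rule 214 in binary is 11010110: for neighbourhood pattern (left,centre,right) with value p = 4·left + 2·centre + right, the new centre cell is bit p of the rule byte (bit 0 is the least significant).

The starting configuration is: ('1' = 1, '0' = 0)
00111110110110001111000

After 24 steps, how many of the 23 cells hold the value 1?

14

t=0: 00111110110110001111000
t=1: 01011110010011010111100
t=2: 11001111111101010011110
t=3: 01110111111101011101110
t=4: 10110011111101001100111
t=5: 10011101111101110111011
t=6: 11101100111100110011001
t=7: 11100111011111011101110
t=8: 01111011001111001100110
t=9: 10111001110111110111011
t=10: 10011110110011110011001
t=11: 11101110011101111101110
t=12: 01100111101100111100110
t=13: 10111011100111011111011
t=14: 10011001111011001111001
t=15: 11101110111001110111110
t=16: 01100110011110110011110
t=17: 10111011101110011101111
t=18: 10011001100111101100111
t=19: 11101110111011100111011
t=20: 11100110011001111011001
t=21: 11111011101110111001110
t=22: 01111001100110011110110
t=23: 10111110111011101110011
t=24: 10011110011001100111101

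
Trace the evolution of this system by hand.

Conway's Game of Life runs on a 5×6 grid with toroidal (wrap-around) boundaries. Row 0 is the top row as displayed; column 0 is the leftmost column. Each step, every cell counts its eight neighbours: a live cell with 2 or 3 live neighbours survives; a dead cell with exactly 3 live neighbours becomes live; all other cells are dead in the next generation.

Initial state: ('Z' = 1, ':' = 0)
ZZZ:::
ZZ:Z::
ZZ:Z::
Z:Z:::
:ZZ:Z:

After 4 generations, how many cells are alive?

0) ZZZ:::
ZZ:Z::
ZZ:Z::
Z:Z:::
:ZZ:Z:
1) :::::Z
:::Z:Z
:::Z:Z
Z::::Z
:::::Z
2) Z::::Z
Z::::Z
:::::Z
Z::::Z
::::ZZ
3) ::::::
::::Z:
::::Z:
Z:::::
::::Z:
4) ::::::
::::::
:::::Z
:::::Z
::::::

2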